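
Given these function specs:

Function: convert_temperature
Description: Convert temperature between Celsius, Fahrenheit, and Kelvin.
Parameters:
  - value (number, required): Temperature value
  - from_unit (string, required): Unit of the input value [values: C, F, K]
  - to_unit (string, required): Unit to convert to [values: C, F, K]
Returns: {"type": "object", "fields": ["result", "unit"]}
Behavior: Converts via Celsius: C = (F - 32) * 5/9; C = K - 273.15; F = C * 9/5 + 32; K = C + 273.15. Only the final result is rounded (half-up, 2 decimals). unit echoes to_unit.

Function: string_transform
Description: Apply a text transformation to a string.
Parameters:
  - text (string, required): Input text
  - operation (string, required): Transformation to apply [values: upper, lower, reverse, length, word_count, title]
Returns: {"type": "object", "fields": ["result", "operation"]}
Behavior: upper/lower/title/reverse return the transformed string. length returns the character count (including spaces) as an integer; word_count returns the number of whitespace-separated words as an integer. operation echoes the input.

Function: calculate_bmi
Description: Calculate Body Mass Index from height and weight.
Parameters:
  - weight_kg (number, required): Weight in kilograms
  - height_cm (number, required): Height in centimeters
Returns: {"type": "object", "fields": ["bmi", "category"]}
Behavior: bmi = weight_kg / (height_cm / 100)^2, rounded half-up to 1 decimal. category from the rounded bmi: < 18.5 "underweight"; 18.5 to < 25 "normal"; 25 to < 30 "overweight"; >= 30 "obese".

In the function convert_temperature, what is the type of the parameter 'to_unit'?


The convert_temperature spec declares:
  - to_unit (string, required): Unit to convert to [values: C, F, K]
Type:
string


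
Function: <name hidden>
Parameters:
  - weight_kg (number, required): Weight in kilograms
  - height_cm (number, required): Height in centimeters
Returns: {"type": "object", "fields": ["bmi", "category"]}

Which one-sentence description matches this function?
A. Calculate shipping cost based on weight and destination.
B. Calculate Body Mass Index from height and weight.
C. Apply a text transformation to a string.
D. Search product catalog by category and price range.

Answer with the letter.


Parameters weight_kg, height_cm and return ["bmi", "category"] fit: Calculate Body Mass Index from height and weight.
B


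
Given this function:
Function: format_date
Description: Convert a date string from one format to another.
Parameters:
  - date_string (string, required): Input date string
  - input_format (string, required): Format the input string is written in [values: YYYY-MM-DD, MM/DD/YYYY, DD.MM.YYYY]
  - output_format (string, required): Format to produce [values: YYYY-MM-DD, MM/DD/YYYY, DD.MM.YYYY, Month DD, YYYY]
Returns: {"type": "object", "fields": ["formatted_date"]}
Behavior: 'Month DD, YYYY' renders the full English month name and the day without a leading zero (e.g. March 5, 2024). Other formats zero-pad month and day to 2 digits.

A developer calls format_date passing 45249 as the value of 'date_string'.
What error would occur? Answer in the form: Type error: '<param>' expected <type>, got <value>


Spec: 'date_string' is declared as string; 45249 is an integer.
Type error: 'date_string' expected string, got 45249


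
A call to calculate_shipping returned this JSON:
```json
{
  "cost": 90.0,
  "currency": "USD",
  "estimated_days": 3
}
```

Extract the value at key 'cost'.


90.0


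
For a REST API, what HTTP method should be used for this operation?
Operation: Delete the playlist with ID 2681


GET = read, POST = create, PUT = update/replace, DELETE = remove
This operation is a removal.
DELETE


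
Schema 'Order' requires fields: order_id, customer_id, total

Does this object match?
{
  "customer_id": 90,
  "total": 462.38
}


Checking required fields...
Missing: order_id
Invalid - missing required field 'order_id'


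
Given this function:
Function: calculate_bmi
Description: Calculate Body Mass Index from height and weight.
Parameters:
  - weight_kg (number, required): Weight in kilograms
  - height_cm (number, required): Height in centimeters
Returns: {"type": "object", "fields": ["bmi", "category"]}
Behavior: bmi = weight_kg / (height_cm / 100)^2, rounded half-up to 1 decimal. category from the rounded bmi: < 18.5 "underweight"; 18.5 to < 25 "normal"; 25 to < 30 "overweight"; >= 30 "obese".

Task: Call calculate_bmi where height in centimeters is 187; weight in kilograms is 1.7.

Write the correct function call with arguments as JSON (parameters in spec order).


Mapping each described value to its parameter name:
  'Height in centimeters' -> height_cm = 187
  'Weight in kilograms' -> weight_kg = 1.7
calculate_bmi({"weight_kg": 1.7, "height_cm": 187})


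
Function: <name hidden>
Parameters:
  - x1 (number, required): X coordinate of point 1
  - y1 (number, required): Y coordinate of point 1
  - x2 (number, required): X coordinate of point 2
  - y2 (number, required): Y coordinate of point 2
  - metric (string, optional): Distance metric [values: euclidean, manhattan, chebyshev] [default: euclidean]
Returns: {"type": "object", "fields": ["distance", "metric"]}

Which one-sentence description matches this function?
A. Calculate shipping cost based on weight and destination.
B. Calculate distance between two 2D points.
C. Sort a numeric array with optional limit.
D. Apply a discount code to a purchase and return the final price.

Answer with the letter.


Parameters x1, y1, x2, y2, metric and return ["distance", "metric"] fit: Calculate distance between two 2D points.
B


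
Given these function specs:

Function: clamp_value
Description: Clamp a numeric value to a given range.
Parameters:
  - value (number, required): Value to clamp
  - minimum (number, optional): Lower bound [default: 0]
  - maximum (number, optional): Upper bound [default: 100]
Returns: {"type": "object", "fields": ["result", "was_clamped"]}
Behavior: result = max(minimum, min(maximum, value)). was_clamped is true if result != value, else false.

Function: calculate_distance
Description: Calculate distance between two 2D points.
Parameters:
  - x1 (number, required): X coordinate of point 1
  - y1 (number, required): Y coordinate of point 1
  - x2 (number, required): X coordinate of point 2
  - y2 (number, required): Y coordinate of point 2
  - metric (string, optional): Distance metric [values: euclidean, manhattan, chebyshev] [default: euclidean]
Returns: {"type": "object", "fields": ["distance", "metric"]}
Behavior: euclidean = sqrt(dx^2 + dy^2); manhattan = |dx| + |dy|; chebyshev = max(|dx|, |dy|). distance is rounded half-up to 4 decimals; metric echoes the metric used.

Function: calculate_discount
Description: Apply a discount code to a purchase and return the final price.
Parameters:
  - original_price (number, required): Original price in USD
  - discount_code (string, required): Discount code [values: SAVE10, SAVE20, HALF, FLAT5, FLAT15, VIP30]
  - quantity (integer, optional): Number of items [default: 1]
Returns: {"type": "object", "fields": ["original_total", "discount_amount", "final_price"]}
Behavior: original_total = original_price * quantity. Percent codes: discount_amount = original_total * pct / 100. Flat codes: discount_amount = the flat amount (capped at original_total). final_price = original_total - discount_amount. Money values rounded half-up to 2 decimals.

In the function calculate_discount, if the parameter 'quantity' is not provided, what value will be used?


The calculate_discount spec declares:
  - quantity (integer, optional): Number of items [default: 1]
Default:
1


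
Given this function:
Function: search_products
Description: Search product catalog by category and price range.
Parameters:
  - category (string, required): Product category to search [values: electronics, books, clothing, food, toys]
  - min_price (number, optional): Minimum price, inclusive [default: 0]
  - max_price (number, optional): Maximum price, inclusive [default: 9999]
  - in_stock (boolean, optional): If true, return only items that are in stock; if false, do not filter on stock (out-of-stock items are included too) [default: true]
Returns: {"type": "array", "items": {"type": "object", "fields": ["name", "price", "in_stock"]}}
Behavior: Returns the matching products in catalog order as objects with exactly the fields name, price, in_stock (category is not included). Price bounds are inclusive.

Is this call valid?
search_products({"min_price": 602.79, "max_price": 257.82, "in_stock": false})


Checking required parameters...
Missing required parameter: category
Invalid - missing required parameter 'category'


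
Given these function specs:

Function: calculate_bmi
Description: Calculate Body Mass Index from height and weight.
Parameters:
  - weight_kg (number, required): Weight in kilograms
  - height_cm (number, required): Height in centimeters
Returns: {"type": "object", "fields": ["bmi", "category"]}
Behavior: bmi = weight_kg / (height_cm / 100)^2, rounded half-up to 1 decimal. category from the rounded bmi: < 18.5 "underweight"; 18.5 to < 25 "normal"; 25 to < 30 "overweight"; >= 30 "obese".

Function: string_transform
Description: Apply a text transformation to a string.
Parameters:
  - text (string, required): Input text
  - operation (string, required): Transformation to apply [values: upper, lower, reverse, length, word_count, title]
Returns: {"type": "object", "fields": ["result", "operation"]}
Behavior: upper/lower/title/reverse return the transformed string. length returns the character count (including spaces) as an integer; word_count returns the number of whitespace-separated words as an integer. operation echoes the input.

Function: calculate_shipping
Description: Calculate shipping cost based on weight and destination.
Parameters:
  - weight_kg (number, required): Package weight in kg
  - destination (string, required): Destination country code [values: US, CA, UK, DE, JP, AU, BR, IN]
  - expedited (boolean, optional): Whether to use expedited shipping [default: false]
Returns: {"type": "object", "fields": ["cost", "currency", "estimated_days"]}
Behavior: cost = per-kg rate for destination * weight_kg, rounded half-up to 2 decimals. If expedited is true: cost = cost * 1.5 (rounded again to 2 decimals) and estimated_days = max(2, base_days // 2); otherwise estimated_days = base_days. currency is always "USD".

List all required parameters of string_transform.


Parameters of string_transform and their required/optional flag:
  text: required
  operation: required
operation, text


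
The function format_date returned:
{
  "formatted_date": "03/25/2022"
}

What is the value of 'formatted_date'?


03/25/2022


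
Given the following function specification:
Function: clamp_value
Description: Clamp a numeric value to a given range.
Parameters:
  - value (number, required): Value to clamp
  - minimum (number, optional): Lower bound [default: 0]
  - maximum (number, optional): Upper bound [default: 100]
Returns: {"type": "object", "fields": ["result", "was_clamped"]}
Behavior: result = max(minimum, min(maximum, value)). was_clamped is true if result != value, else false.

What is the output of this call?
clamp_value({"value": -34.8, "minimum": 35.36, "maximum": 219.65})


result = max(35.36, min(219.65, -34.8)) = max(35.36, -34.8) = 35.36
was_clamped = (35.36 != -34.8) = true
Output:
{"result": 35.36, "was_clamped": true}


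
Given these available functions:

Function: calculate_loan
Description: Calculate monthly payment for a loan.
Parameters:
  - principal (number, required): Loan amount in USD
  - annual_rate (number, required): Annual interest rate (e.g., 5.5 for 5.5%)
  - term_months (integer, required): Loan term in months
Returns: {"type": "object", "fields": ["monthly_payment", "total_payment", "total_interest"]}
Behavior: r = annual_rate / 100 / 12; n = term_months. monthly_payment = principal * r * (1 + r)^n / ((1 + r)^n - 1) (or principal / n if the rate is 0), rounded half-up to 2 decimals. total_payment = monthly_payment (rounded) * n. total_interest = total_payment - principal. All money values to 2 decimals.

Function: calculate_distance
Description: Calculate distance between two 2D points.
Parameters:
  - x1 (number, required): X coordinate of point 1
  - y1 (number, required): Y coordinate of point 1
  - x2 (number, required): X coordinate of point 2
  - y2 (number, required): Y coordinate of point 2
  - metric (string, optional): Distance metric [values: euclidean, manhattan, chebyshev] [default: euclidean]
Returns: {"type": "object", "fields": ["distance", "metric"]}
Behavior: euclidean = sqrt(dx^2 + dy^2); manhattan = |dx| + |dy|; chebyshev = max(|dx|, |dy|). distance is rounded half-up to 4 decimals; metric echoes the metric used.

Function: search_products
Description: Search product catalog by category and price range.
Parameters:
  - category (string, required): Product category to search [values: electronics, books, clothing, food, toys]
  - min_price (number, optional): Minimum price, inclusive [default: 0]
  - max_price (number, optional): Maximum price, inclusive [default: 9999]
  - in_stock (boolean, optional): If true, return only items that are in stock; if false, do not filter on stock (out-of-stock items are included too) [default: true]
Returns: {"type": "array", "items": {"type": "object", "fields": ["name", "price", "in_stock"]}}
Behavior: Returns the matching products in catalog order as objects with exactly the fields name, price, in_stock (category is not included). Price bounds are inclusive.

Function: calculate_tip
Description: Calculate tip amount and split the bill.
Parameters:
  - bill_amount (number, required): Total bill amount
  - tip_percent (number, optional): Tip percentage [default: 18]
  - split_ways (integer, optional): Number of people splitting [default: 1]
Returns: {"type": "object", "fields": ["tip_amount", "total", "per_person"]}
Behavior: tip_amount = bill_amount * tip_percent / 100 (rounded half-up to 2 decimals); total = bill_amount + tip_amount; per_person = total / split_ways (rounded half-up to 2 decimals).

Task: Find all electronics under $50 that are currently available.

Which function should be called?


The task needs a function whose description is: Search product catalog by category and price range.
search_products


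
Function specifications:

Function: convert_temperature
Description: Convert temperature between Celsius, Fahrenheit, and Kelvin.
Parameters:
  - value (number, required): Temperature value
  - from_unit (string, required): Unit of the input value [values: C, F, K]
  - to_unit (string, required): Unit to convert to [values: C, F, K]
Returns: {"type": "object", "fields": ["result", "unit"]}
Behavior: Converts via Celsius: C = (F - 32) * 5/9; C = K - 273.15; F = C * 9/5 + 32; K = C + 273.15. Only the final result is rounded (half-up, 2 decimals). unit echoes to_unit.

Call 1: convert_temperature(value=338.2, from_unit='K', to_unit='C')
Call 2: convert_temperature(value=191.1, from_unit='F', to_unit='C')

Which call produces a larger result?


Call 1:
  To C: 338.2 - 273.15 = 65.05
  Target is C: 65.05
  Round to 2 decimals: 65.05
  -> 65.05 C
Call 2:
  To C: (191.1 - 32) * 5/9 = 88.388889
  Target is C: 88.388889
  Round to 2 decimals: 88.39
  -> 88.39 C
Call 2 (88.39 C)


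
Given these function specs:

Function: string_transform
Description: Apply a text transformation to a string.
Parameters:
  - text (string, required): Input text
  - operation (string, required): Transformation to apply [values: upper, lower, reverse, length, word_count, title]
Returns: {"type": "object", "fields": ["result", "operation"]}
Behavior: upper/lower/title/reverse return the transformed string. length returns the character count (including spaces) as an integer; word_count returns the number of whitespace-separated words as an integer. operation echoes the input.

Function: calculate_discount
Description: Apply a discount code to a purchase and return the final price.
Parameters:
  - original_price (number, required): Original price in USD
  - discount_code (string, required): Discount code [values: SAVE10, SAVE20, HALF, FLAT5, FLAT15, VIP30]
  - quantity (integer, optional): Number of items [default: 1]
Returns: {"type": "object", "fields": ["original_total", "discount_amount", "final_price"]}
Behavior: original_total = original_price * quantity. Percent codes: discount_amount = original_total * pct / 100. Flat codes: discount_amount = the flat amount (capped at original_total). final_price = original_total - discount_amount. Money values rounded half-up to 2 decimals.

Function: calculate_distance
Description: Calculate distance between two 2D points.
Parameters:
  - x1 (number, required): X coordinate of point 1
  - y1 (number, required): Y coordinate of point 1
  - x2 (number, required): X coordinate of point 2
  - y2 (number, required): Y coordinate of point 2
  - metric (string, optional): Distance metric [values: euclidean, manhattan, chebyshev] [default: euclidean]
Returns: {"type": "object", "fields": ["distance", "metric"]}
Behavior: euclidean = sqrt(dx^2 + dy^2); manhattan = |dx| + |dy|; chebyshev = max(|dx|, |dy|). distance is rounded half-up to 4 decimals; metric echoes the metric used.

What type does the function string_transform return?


The string_transform spec declares Returns: {"type": "object", "fields": ["result", "operation"]}
Type:
object


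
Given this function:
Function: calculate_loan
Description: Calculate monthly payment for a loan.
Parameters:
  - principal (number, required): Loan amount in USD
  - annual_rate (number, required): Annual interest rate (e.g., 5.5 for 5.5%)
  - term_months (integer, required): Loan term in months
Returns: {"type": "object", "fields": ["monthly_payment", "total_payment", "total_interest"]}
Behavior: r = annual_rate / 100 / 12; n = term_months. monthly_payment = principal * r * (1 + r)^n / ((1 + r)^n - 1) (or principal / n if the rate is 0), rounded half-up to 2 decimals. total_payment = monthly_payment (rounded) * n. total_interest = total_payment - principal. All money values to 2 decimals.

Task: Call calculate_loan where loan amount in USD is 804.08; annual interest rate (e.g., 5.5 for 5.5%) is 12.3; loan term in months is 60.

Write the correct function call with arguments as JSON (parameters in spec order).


Mapping each described value to its parameter name:
  'Loan amount in USD' -> principal = 804.08
  'Annual interest rate (e.g., 5.5 for 5.5%)' -> annual_rate = 12.3
  'Loan term in months' -> term_months = 60
calculate_loan({"principal": 804.08, "annual_rate": 12.3, "term_months": 60})


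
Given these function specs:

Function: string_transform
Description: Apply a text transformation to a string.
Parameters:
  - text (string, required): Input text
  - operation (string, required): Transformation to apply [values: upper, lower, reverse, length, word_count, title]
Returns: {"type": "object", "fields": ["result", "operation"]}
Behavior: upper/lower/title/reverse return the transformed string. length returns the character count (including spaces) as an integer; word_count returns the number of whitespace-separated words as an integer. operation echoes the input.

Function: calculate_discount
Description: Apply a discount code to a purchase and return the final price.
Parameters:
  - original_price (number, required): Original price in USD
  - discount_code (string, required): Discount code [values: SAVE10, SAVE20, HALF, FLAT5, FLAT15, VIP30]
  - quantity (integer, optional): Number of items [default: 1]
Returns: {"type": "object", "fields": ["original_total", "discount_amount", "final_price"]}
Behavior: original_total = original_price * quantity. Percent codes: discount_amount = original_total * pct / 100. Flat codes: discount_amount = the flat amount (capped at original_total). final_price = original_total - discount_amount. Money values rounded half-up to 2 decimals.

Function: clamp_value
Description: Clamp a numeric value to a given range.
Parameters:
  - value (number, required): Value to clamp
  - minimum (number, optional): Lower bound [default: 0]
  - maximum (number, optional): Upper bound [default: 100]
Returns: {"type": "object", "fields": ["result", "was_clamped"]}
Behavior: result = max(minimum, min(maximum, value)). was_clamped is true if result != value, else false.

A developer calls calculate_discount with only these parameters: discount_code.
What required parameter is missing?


Required parameters: original_price, discount_code
Provided: discount_code
Missing: original_price
original_price


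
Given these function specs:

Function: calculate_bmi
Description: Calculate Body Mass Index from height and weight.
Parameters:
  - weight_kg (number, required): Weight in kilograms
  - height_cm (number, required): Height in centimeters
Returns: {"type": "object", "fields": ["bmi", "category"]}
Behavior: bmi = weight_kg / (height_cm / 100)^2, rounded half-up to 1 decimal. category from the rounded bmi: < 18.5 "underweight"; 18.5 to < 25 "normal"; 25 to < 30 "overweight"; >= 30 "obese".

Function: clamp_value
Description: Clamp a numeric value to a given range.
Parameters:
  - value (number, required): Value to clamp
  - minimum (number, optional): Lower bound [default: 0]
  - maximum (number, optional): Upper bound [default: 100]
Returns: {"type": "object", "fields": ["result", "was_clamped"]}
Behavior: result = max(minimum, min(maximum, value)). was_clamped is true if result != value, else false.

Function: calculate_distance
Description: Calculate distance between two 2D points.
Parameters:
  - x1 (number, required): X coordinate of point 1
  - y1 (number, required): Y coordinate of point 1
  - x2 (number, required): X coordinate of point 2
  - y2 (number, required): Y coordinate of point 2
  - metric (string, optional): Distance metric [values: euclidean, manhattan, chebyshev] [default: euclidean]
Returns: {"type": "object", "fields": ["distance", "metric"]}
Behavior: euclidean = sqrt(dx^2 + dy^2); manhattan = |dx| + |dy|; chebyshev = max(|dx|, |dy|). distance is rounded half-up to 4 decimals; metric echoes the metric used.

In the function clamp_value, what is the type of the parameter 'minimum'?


The clamp_value spec declares:
  - minimum (number, optional): Lower bound [default: 0]
Type:
number


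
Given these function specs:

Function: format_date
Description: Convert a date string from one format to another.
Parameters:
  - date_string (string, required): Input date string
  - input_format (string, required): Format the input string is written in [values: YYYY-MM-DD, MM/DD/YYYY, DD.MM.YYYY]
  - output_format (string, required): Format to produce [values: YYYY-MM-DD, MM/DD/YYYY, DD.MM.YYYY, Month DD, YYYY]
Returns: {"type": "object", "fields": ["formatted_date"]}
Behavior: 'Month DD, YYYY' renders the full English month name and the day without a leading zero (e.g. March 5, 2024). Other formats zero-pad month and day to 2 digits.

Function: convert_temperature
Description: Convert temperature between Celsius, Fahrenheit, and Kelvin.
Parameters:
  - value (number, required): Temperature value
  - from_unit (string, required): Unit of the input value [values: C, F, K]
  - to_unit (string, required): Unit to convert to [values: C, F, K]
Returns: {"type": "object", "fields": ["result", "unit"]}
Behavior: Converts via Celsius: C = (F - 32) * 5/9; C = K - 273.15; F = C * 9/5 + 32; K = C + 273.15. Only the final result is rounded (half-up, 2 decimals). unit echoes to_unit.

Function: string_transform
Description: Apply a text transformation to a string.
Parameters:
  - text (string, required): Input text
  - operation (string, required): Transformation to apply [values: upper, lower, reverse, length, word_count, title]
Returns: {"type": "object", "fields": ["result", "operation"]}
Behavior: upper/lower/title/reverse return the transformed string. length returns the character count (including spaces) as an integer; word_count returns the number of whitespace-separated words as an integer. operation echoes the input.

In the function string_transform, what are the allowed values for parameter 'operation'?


The string_transform spec declares:
  - operation (string, required): Transformation to apply [values: upper, lower, reverse, length, word_count, title]
Allowed values:
upper, lower, reverse, length, word_count, title


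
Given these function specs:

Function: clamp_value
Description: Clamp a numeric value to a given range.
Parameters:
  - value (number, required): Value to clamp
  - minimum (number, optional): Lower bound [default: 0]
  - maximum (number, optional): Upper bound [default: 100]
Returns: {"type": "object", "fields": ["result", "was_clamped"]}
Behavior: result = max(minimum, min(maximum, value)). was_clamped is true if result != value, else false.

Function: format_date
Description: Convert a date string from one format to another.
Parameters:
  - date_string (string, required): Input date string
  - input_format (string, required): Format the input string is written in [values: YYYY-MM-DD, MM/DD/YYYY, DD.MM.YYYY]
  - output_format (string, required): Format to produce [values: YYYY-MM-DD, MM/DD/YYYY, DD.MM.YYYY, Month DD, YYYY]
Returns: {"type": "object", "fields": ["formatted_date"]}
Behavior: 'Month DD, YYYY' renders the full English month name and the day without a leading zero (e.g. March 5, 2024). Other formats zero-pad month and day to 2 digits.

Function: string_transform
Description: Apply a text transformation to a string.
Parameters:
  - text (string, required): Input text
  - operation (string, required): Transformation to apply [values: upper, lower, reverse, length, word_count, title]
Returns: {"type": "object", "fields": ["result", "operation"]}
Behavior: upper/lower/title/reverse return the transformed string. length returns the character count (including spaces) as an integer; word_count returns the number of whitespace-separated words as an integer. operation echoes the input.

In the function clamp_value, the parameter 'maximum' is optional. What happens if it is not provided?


The clamp_value spec declares:
  - maximum (number, optional): Upper bound [default: 100]
It defaults to 100


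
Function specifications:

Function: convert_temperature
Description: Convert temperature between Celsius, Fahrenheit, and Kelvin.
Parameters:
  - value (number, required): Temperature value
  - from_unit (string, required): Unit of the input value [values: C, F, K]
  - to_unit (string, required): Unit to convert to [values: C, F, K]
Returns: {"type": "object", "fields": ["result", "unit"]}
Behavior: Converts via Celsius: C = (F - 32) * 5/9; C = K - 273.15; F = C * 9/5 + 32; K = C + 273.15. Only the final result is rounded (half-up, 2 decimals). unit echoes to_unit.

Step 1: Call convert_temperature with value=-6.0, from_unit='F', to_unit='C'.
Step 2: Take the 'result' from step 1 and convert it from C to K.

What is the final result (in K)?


Step 1: convert_temperature(value=-6.0, from_unit=F, to_unit=C)
  To C: (-6 - 32) * 5/9 = -21.111111
  Target is C: -21.111111
  Round to 2 decimals: -21.11
  -> result = -21.11 C
Step 2: convert_temperature(value=-21.11, from_unit=C, to_unit=K)
  Input already in C: -21.11
  To K: -21.11 + 273.15 = 252.04
  Round to 2 decimals: 252.04
  -> result = 252.04 K
252.04 K


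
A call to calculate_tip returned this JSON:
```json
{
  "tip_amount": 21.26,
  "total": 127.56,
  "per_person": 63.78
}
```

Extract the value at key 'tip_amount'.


21.26


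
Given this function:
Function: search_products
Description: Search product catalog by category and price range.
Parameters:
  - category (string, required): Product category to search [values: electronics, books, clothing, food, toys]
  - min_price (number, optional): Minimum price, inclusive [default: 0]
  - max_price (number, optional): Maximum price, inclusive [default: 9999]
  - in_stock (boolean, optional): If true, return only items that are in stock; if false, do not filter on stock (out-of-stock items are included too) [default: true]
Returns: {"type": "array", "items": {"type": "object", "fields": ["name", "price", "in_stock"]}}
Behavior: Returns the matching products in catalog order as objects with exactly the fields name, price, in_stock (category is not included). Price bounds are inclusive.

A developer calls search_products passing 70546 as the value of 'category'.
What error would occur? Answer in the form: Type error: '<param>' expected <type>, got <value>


Spec: 'category' is declared as string; 70546 is an integer.
Type error: 'category' expected string, got 70546


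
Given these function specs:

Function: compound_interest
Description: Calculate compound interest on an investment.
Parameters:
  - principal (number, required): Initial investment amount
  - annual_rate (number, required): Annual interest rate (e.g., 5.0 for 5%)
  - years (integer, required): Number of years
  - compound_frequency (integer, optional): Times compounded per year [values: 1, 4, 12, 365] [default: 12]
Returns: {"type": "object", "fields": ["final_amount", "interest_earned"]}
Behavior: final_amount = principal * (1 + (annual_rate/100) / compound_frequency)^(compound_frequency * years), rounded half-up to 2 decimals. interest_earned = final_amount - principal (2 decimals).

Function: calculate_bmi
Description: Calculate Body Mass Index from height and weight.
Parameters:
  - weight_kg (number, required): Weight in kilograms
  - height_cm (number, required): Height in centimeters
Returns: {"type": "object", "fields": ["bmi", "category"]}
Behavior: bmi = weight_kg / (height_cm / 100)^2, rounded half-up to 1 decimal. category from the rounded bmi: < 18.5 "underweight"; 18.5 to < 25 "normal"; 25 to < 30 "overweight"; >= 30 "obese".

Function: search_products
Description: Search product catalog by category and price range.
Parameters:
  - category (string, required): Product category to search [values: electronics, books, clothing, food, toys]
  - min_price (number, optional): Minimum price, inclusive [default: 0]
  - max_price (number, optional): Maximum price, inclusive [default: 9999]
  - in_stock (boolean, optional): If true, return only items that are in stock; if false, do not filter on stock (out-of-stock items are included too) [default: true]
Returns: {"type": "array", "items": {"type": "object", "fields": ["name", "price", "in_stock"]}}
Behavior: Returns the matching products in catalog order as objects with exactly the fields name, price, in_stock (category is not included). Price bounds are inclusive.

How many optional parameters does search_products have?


Parameters of search_products: category (required), min_price (optional), max_price (optional), in_stock (optional)
Optional count:
3


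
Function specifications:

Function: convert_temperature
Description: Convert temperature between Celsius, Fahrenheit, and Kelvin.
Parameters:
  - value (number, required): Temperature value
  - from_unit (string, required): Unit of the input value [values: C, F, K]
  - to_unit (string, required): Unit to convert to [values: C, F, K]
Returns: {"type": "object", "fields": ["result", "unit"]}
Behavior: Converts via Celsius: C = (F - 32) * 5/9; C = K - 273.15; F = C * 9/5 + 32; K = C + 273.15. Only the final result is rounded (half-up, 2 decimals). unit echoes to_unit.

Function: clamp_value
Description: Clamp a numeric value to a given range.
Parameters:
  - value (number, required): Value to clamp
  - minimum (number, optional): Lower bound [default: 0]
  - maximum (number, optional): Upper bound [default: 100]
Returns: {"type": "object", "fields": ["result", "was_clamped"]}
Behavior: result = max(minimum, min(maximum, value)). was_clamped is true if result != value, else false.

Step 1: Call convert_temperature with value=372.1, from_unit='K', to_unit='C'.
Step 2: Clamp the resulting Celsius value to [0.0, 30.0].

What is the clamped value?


Step 1: convert_temperature(value=372.1, from_unit=K, to_unit=C)
  To C: 372.1 - 273.15 = 98.95
  Target is C: 98.95
  Round to 2 decimals: 98.95
  -> result = 98.95 C
Step 2: clamp_value(value=98.95, minimum=0.0, maximum=30.0)
  result = max(0.0, min(30.0, 98.95)) = max(0.0, 30.0) = 30.0
  was_clamped = (30.0 != 98.95) = true
  -> result = 30.0
30.0


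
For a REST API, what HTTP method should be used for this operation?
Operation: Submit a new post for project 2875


GET = read, POST = create, PUT = update/replace, DELETE = remove
This operation is a create.
POST


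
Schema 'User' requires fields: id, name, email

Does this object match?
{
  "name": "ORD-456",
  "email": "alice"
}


Checking required fields...
Missing: id
Invalid - missing required field 'id'


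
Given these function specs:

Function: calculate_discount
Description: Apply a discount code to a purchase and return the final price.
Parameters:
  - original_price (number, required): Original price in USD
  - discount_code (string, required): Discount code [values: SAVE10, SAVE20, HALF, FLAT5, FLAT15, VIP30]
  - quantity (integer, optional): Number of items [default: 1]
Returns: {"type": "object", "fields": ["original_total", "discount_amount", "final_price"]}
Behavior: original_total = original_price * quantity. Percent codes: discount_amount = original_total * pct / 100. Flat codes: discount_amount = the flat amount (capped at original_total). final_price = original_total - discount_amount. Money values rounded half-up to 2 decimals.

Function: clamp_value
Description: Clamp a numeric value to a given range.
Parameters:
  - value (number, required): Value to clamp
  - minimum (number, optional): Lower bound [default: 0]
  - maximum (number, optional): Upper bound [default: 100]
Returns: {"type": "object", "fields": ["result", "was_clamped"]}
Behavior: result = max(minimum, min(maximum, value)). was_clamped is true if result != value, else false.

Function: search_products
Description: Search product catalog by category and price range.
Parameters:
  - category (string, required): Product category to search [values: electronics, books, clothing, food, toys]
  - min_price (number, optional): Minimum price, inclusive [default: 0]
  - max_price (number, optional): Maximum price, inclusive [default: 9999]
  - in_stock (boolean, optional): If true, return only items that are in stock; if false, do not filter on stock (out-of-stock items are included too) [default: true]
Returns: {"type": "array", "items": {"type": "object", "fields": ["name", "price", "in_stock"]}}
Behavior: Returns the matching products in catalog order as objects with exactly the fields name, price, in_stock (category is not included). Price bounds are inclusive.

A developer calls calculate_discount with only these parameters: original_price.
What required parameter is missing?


Required parameters: original_price, discount_code
Provided: original_price
Missing: discount_code
discount_code


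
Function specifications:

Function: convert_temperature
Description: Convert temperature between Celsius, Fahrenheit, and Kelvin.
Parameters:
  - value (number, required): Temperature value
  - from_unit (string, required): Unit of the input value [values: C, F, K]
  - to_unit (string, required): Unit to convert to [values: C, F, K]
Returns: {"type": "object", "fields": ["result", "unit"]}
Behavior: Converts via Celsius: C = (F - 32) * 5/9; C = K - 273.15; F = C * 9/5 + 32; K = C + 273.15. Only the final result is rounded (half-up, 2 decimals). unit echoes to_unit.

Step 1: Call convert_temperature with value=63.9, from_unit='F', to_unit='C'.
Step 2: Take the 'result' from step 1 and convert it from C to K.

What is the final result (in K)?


Step 1: convert_temperature(value=63.9, from_unit=F, to_unit=C)
  To C: (63.9 - 32) * 5/9 = 17.722222
  Target is C: 17.722222
  Round to 2 decimals: 17.72
  -> result = 17.72 C
Step 2: convert_temperature(value=17.72, from_unit=C, to_unit=K)
  Input already in C: 17.72
  To K: 17.72 + 273.15 = 290.87
  Round to 2 decimals: 290.87
  -> result = 290.87 K
290.87 K


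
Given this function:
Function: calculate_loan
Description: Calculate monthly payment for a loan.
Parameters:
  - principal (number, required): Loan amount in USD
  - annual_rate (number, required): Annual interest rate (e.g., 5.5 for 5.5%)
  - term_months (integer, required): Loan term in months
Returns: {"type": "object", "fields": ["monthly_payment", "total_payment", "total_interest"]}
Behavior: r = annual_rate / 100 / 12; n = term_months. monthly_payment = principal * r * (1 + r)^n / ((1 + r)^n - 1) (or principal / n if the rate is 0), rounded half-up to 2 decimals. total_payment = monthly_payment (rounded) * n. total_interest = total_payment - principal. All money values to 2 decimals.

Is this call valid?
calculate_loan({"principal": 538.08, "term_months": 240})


Checking required parameters...
Missing required parameter: annual_rate
Invalid - missing required parameter 'annual_rate'


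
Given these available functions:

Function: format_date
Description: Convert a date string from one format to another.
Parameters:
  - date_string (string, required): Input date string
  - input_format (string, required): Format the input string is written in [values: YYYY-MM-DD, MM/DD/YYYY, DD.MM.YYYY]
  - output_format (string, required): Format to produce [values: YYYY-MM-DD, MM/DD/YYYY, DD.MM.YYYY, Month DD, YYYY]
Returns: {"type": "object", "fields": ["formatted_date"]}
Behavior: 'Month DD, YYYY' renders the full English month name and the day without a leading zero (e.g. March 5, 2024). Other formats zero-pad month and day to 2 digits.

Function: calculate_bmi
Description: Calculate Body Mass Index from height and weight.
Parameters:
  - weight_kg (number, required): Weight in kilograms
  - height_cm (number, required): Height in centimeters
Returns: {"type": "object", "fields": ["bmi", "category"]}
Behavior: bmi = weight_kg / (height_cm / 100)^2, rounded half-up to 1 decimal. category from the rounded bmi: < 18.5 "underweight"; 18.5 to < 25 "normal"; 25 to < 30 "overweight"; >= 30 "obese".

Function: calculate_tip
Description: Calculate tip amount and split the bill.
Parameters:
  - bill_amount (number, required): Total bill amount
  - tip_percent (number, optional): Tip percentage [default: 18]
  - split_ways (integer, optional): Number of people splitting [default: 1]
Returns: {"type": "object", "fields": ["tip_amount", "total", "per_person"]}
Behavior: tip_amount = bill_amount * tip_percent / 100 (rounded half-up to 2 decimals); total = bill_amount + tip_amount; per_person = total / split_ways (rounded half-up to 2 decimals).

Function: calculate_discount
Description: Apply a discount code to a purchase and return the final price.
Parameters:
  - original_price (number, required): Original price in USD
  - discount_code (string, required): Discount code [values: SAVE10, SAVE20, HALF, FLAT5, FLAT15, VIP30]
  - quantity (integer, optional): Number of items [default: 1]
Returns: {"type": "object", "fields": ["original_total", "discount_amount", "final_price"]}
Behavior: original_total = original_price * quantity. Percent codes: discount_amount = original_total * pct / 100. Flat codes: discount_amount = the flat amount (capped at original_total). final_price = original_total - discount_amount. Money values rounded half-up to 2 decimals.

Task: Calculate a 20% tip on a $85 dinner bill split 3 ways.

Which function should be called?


The task needs a function whose description is: Calculate tip amount and split the bill.
calculate_tip


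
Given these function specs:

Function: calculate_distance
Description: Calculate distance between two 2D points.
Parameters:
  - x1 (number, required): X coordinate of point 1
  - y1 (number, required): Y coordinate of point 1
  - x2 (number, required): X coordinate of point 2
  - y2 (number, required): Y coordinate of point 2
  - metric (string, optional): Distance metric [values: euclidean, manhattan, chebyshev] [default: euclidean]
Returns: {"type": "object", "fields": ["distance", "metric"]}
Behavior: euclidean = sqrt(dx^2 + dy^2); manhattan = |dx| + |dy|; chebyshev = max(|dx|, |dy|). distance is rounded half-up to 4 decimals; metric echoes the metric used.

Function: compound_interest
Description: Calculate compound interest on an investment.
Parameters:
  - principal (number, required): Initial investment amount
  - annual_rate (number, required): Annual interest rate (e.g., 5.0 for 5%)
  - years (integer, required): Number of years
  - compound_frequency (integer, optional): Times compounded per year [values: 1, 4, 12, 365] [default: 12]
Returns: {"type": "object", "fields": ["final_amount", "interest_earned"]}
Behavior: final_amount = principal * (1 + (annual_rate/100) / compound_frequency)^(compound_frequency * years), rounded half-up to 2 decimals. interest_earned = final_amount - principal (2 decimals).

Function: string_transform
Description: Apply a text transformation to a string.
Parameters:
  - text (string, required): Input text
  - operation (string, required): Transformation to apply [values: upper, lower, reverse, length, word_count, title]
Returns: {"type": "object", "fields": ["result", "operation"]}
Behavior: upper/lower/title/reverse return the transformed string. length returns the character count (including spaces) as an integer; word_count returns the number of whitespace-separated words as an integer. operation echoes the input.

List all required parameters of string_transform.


Parameters of string_transform and their required/optional flag:
  text: required
  operation: required
operation, text
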